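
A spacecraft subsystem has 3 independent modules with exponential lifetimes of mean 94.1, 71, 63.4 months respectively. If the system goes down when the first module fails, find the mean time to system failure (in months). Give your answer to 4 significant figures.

24.70

The first failure time is exponential with rate Σλ_i = 1/94.1 + 1/71 + 1/63.4 = 0.0404844 per month.
E[min] = 1/Σλ = 1/0.0404844 = 24.7009 months.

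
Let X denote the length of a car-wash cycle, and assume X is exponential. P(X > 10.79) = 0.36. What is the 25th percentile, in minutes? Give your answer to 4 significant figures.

3.038

e^(−λ·10.79) = 0.36 ⇒ λ = −ln(0.36)/10.79 = 0.094685.
25th percentile: 1 − e^(−λt) = 0.25, t = −ln(0.75)/λ = 3.03831 minutes.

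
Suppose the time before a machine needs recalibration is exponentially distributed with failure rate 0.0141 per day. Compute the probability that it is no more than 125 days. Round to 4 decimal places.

0.8284

P(X ≤ 125) = 1 − e^(−λ·125) = 1 − e^(−1.7625) ≈ 0.8284.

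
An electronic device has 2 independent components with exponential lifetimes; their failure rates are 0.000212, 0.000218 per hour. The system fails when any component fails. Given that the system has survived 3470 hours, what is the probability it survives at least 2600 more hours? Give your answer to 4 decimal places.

0.3269

Time to first failure ~ Exp(Σλ) with Σλ = 0.00043.
By memorylessness, P(T > 3470+2600 | T > 3470) = P(T > 2600) = e^(−0.00043·2600) ≈ 0.3269.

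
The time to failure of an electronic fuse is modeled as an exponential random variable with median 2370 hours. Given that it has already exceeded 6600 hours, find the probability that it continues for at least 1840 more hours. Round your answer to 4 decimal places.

For an exponential, median = ln(2)/λ, so λ = ln 2 / 2370 = 0.000292467 per hour.
P(X > s+t | X > s) = e^(−λ(s+t))/e^(−λs) = e^(−λt), independent of s = 6600.
P(X > 1840) = e^(−0.53814) ≈ 0.5838.

0.5838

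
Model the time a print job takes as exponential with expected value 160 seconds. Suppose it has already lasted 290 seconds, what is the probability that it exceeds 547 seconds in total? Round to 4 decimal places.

The rate is λ = 1/160 = 0.00625 per second.
By the memoryless property, P(X > 290+257 | X > 290) = P(X > 257).
P(X > 257) = e^(−1.6063) ≈ 0.2006.

0.2006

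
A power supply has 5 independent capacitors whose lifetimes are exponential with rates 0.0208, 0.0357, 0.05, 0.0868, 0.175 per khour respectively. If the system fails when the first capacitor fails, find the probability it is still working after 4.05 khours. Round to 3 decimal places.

The time to first failure is exponential with rate Σλ = 0.0208 + 0.0357 + 0.05 + 0.0868 + 0.175 = 0.3683.
P(min > 4.05) = e^(−0.3683·4.05) = e^(−1.4916) ≈ 0.225.

0.225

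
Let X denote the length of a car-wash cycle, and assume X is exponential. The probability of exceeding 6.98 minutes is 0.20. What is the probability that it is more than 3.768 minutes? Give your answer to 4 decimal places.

e^(−λ·6.98) = 0.20 ⇒ λ = −ln(0.20)/6.98 = 0.230578.
P(X > 3.768) = e^(−0.230578·3.768) = e^(−0.86882) ≈ 0.4194.

0.4194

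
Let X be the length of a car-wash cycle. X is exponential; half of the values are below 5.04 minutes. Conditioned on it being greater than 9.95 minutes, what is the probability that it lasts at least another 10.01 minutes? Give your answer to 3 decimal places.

For an exponential, median = ln(2)/λ, so λ = ln 2 / 5.04 = 0.137529 per minute.
The exponential is memoryless, so the remaining time is again Exp(λ): the condition X > 9.95 is irrelevant.
P(X > 10.01) = e^(−1.3767) ≈ 0.252.

0.252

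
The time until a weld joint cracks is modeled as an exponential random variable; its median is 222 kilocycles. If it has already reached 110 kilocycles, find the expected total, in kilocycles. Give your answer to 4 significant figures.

For an exponential, median = ln(2)/λ, so λ = ln 2 / 222 = 0.00312228 per kilocycle.
By memorylessness, E[X | X > 110] = 110 + 1/λ = 110 + 320.278 = 430.278 kilocycles.

430.3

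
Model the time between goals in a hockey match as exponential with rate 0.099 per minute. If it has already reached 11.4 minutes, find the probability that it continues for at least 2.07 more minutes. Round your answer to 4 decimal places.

P(X > s+t | X > s) = e^(−λ(s+t))/e^(−λs) = e^(−λt), independent of s = 11.4.
P(X > 2.07) = e^(−0.20493) ≈ 0.8147.

0.8147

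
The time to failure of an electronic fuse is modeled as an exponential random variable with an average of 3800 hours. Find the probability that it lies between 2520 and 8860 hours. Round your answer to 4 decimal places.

0.4181

The rate is λ = 1/3800 = 0.000263158 per hour.
P(2520 < X < 8860) = e^(−λ·2520) − e^(−λ·8860) = 0.51522 − 0.09714 ≈ 0.4181.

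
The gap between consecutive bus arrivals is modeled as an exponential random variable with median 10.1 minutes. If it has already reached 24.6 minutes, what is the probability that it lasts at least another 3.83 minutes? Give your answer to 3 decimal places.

0.769

For an exponential, median = ln(2)/λ, so λ = ln 2 / 10.1 = 0.0686284 per minute.
The exponential is memoryless, so the remaining time is again Exp(λ): the condition X > 24.6 is irrelevant.
P(X > 3.83) = e^(−0.26285) ≈ 0.769.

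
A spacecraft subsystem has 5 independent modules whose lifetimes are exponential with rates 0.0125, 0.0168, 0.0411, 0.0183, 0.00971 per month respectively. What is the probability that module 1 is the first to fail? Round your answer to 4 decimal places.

0.1270

The time to first failure is exponential with rate Σλ = 0.0125 + 0.0168 + 0.0411 + 0.0183 + 0.00971 = 0.09841.
P(module 1 first) = λ_1/Σλ = 0.0125/0.09841 ≈ 0.1270.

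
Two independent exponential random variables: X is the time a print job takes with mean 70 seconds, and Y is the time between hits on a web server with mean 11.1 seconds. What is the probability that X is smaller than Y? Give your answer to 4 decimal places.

λ_1 = 1/70 = 0.0142857, λ_2 = 1/11.1 = 0.0900901.
For independent exponentials, P(X < Y) = λ_1/(λ_1+λ_2) = 0.0142857/0.104376 ≈ 0.1369.

0.1369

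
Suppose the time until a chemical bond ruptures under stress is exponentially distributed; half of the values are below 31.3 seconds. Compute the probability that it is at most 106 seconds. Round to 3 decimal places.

0.904

For an exponential, median = ln(2)/λ, so λ = ln 2 / 31.3 = 0.0221453 per second.
P(X ≤ 106) = 1 − e^(−λ·106) = 1 − e^(−2.3474) ≈ 0.904.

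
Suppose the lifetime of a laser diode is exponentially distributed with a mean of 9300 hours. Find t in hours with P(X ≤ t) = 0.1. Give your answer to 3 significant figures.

980

The rate is λ = 1/9300 = 0.000107527 per hour.
Set 1 − e^(−λt) = 0.1, so t = −ln(0.9)/λ = 0.10536/0.000107527 ≈ 979.853 hours.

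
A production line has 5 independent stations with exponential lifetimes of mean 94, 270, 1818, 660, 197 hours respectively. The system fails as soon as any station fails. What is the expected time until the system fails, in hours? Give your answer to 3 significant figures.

The first failure time is exponential with rate Σλ_i = 1/94 + 1/270 + 1/1818 + 1/660 + 1/197 = 0.0214834 per hour.
E[min] = 1/Σλ = 1/0.0214834 = 46.5477 hours.

46.5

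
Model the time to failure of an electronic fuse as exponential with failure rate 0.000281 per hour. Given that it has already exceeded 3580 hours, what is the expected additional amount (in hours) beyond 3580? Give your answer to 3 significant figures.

3560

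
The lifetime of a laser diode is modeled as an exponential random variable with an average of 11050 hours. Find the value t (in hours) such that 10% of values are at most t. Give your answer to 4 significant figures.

The rate is λ = 1/11050 = 0.0000904977 per hour.
Set 1 − e^(−λt) = 0.1, so t = −ln(0.9)/λ = 0.10536/0.0000904977 ≈ 1164.23 hours.

1164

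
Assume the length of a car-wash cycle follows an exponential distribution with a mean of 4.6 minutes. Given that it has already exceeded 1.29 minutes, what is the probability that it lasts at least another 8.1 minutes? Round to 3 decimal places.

The rate is λ = 1/4.6 = 0.217391 per minute.
P(X > s+t | X > s) = e^(−λ(s+t))/e^(−λs) = e^(−λt), independent of s = 1.29.
P(X > 8.1) = e^(−1.7609) ≈ 0.172.

0.172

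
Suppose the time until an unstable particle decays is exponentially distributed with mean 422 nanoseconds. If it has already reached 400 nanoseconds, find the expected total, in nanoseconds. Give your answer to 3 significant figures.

The rate is λ = 1/422 = 0.00236967 per nanosecond.
By memorylessness, E[X | X > 400] = 400 + 1/λ = 400 + 422 = 822 nanoseconds.

822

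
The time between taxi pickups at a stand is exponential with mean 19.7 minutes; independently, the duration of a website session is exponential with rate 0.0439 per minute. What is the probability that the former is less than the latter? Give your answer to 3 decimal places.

λ_1 = 1/19.7 = 0.0507614, λ_2 = 0.0439.
For independent exponentials, P(the former < the latter) = λ_1/(λ_1+λ_2) = 0.0507614/0.0946614 ≈ 0.536.

0.536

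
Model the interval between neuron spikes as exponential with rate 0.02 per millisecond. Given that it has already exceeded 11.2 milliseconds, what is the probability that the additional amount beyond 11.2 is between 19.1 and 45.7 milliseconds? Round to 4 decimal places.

Memoryless: the residual past 11.2 is again Exp(λ).
P(19.1 < residual < 45.7) = e^(−λ·19.1) − e^(−λ·45.7) = 0.68250 − 0.40092 ≈ 0.2816.

0.2816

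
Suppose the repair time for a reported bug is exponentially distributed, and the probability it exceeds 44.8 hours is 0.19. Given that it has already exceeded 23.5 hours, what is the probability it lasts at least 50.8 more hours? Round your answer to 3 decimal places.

0.152

From e^(−λ·44.8) = 0.19, λ = −ln(0.19)/44.8 = 0.0370699.
Memoryless: P(X > 23.5+50.8 | X > 23.5) = P(X > 50.8) = e^(−0.0370699·50.8) ≈ 0.152.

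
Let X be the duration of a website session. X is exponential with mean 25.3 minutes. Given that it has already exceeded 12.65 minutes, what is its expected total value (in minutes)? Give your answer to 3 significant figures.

The rate is λ = 1/25.3 = 0.0395257 per minute.
By memorylessness, E[X | X > 12.65] = 12.65 + 1/λ = 12.65 + 25.3 = 37.95 minutes.

38.0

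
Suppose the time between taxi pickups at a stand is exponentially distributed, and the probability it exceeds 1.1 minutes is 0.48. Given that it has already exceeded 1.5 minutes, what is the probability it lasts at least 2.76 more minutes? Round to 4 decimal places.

0.1586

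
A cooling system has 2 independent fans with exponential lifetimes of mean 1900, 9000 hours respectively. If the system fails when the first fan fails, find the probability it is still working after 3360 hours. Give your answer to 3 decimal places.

The first failure time is exponential with rate Σλ_i = 1/1900 + 1/9000 = 0.000637427 per hour.
P(min > 3360) = e^(−0.000637427·3360) = e^(−2.1418) ≈ 0.117.

0.117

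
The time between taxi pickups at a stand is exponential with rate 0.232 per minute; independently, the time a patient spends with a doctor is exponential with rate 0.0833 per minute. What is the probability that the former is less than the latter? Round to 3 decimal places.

λ_1 = 0.232, λ_2 = 0.0833.
For independent exponentials, P(the former < the latter) = λ_1/(λ_1+λ_2) = 0.232/0.3153 ≈ 0.736.

0.736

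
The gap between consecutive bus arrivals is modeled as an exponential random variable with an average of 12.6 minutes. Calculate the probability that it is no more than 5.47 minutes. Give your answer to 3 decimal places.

The rate is λ = 1/12.6 = 0.0793651 per minute.
P(X ≤ 5.47) = 1 − e^(−λ·5.47) = 1 − e^(−0.43413) ≈ 0.352.

0.352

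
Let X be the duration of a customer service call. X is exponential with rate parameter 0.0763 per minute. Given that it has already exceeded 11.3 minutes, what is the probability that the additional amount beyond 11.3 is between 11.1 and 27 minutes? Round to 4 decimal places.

0.3013

Memoryless: the residual past 11.3 is again Exp(λ).
P(11.1 < residual < 27) = e^(−λ·11.1) − e^(−λ·27) = 0.42873 − 0.12744 ≈ 0.3013.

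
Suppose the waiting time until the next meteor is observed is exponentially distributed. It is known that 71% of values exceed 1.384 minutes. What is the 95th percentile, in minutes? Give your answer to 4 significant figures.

12.11

e^(−λ·1.384) = 0.71 ⇒ λ = −ln(0.71)/1.384 = 0.247464.
95th percentile: 1 − e^(−λt) = 0.95, t = −ln(0.05)/λ = 12.1057 minutes.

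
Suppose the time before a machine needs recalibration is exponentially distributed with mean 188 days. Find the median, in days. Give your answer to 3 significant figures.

The rate is λ = 1/188 = 0.00531915 per day.
Set 1 − e^(−λt) = 0.5, so t = −ln(0.5)/λ = 0.69315/0.00531915 ≈ 130.312 days.

130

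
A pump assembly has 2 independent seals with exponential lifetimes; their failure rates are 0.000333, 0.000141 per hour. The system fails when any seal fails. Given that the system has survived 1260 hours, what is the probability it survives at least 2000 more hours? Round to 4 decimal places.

0.3875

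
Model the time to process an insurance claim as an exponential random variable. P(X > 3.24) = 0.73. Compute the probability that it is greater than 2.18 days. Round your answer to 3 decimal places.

e^(−λ·3.24) = 0.73 ⇒ λ = −ln(0.73)/3.24 = 0.0971329.
P(X > 2.18) = e^(−0.0971329·2.18) = e^(−0.21175) ≈ 0.809.

0.809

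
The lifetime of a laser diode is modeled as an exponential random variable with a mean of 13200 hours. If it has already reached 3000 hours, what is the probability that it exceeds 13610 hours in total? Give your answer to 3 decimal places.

0.448

The rate is λ = 1/13200 = 0.0000757576 per hour.
By the memoryless property, P(X > 3000+10610 | X > 3000) = P(X > 10610).
P(X > 10610) = e^(−0.80379) ≈ 0.448.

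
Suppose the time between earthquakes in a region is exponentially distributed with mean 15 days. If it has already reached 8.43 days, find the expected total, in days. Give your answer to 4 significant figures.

23.43

The rate is λ = 1/15 = 0.0666667 per day.
By memorylessness, E[X | X > 8.43] = 8.43 + 1/λ = 8.43 + 15 = 23.43 days.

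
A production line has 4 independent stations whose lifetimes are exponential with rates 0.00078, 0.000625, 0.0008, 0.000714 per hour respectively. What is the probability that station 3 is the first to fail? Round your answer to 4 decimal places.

0.2741

The time to first failure is exponential with rate Σλ = 0.00078 + 0.000625 + 0.0008 + 0.000714 = 0.002919.
P(station 3 first) = λ_3/Σλ = 0.0008/0.002919 ≈ 0.2741.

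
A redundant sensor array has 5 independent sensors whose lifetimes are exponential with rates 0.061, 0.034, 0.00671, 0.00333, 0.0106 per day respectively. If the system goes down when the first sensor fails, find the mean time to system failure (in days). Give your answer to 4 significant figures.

The time to first failure is exponential with rate Σλ = 0.061 + 0.034 + 0.00671 + 0.00333 + 0.0106 = 0.11564.
E[min] = 1/Σλ = 1/0.11564 = 8.64753 days.

8.648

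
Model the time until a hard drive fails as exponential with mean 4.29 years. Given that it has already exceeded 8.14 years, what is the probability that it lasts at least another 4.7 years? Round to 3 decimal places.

0.334

The rate is λ = 1/4.29 = 0.2331 per year.
By the memoryless property, P(X > 8.14+4.7 | X > 8.14) = P(X > 4.7).
P(X > 4.7) = e^(−1.0956) ≈ 0.334.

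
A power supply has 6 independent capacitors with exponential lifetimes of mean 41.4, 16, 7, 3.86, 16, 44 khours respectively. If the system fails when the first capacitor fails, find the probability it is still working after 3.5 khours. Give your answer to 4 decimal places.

0.1342

The first failure time is exponential with rate Σλ_i = 1/41.4 + 1/16 + 1/7 + 1/3.86 + 1/16 + 1/44 = 0.573806 per khour.
P(min > 3.5) = e^(−0.573806·3.5) = e^(−2.0083) ≈ 0.1342.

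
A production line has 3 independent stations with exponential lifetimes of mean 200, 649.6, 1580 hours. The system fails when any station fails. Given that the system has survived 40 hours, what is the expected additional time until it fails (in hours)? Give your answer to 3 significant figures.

First-failure rate Σλ = 1/200 + 1/649.6 + 1/1580 = 0.00717232.
By memorylessness the expected residual is 1/Σλ = 139.425 hours, regardless of the 40 already elapsed.

139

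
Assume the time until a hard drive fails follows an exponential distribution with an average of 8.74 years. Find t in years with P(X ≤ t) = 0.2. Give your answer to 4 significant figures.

The rate is λ = 1/8.74 = 0.114416 per year.
Set 1 − e^(−λt) = 0.2, so t = −ln(0.8)/λ = 0.22314/0.114416 ≈ 1.95027 years.

1.950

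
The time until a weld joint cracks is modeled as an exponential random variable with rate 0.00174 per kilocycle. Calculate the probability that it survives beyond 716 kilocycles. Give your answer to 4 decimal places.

0.2877

P(X > 716) = e^(−λ·716) = e^(−1.2458) ≈ 0.2877.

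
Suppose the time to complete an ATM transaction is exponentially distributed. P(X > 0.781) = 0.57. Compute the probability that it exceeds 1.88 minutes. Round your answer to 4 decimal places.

0.2584

e^(−λ·0.781) = 0.57 ⇒ λ = −ln(0.57)/0.781 = 0.719743.
P(X > 1.88) = e^(−0.719743·1.88) = e^(−1.3531) ≈ 0.2584.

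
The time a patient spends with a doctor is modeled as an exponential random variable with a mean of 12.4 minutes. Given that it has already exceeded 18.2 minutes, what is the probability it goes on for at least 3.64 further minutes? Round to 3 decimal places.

The rate is λ = 1/12.4 = 0.0806452 per minute.
P(X > s+t | X > s) = e^(−λ(s+t))/e^(−λs) = e^(−λt), independent of s = 18.2.
P(X > 3.64) = e^(−0.29355) ≈ 0.746.

0.746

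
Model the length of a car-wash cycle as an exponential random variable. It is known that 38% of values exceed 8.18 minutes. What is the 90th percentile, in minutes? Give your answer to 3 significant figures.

19.5

e^(−λ·8.18) = 0.38 ⇒ λ = −ln(0.38)/8.18 = 0.118287.
90th percentile: 1 − e^(−λt) = 0.9, t = −ln(0.1)/λ = 19.4662 minutes.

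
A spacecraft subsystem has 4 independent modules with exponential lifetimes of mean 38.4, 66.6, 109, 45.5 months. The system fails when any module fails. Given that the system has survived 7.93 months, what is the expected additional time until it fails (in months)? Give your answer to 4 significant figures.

13.85

First-failure rate Σλ = 1/38.4 + 1/66.6 + 1/109 + 1/45.5 = 0.072209.
By memorylessness the expected residual is 1/Σλ = 13.8487 months, regardless of the 7.93 already elapsed.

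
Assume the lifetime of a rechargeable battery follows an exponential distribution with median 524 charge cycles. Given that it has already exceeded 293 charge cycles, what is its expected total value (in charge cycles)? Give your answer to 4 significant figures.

1049

For an exponential, median = ln(2)/λ, so λ = ln 2 / 524 = 0.0013228 per charge cycle.
By memorylessness, E[X | X > 293] = 293 + 1/λ = 293 + 755.972 = 1048.97 charge cycles.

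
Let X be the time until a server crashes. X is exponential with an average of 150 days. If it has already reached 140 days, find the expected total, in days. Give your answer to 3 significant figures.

The rate is λ = 1/150 = 0.00666667 per day.
By memorylessness, E[X | X > 140] = 140 + 1/λ = 140 + 150 = 290 days.

290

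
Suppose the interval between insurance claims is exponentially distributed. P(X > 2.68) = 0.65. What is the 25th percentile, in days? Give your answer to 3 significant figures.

1.79

e^(−λ·2.68) = 0.65 ⇒ λ = −ln(0.65)/2.68 = 0.16074.
25th percentile: 1 − e^(−λt) = 0.25, t = −ln(0.75)/λ = 1.78974 days.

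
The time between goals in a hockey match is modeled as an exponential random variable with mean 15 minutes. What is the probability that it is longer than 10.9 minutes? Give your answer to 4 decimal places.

The rate is λ = 1/15 = 0.0666667 per minute.
P(X > 10.9) = e^(−λ·10.9) = e^(−0.72667) ≈ 0.4835.

0.4835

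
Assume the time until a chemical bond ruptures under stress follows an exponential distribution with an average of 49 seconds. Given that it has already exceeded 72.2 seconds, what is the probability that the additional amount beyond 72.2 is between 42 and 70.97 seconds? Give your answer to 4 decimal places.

The rate is λ = 1/49 = 0.0204082 per second.
Memoryless: the residual past 72.2 is again Exp(λ).
P(42 < residual < 70.97) = e^(−λ·42) − e^(−λ·70.97) = 0.42437 − 0.23495 ≈ 0.1894.

0.1894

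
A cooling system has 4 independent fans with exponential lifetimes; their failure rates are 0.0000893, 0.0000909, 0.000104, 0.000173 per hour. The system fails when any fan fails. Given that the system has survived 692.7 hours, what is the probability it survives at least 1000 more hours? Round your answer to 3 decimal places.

0.633

Time to first failure ~ Exp(Σλ) with Σλ = 0.0004572.
By memorylessness, P(T > 692.7+1000 | T > 692.7) = P(T > 1000) = e^(−0.0004572·1000) ≈ 0.633.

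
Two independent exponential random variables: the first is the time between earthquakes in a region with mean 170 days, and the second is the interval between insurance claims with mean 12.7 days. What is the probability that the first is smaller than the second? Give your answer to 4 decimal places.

λ_1 = 1/170 = 0.00588235, λ_2 = 1/12.7 = 0.0787402.
For independent exponentials, P(the first < the second) = λ_1/(λ_1+λ_2) = 0.00588235/0.0846225 ≈ 0.0695.

0.0695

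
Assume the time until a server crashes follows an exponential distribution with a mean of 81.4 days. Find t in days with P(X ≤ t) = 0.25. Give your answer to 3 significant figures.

23.4

The rate is λ = 1/81.4 = 0.012285 per day.
Set 1 − e^(−λt) = 0.25, so t = −ln(0.75)/λ = 0.28768/0.012285 ≈ 23.4173 days.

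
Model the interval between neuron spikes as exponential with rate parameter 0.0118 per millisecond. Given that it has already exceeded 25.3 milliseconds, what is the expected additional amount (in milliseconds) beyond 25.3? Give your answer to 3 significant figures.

By memorylessness, the remaining amount past any threshold is again Exp(λ) with mean 1/λ = 84.7458 milliseconds.

84.7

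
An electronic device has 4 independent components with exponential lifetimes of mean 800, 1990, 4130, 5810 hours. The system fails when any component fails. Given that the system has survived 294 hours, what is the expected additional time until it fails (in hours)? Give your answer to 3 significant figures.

462

First-failure rate Σλ = 1/800 + 1/1990 + 1/4130 + 1/5810 = 0.00216676.
By memorylessness the expected residual is 1/Σλ = 461.519 hours, regardless of the 294 already elapsed.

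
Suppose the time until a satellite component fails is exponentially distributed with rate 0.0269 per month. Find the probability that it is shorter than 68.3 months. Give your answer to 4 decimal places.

0.8407

P(X ≤ 68.3) = 1 − e^(−λ·68.3) = 1 − e^(−1.8373) ≈ 0.8407.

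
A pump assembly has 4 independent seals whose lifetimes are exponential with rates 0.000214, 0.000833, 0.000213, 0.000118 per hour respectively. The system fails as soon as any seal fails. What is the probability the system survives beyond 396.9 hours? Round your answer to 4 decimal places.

0.5787

The time to first failure is exponential with rate Σλ = 0.000214 + 0.000833 + 0.000213 + 0.000118 = 0.001378.
P(min > 396.9) = e^(−0.001378·396.9) = e^(−0.54693) ≈ 0.5787.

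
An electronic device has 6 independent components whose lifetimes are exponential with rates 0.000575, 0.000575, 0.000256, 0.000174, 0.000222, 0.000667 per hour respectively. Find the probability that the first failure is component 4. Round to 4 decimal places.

0.0705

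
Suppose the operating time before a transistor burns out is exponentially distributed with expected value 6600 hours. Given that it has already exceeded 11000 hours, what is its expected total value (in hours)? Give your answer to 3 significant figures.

17600

The rate is λ = 1/6600 = 0.000151515 per hour.
By memorylessness, E[X | X > 11000] = 11000 + 1/λ = 11000 + 6600 = 17600 hours.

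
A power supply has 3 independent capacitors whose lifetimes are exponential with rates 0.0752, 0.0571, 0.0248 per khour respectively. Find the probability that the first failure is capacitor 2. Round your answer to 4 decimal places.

0.3635

The time to first failure is exponential with rate Σλ = 0.0752 + 0.0571 + 0.0248 = 0.1571.
P(capacitor 2 first) = λ_2/Σλ = 0.0571/0.1571 ≈ 0.3635.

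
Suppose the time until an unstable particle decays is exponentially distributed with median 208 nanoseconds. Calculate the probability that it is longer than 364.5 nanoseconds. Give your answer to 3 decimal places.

For an exponential, median = ln(2)/λ, so λ = ln 2 / 208 = 0.00333244 per nanosecond.
P(X > 364.5) = e^(−λ·364.5) = e^(−1.2147) ≈ 0.297.

0.297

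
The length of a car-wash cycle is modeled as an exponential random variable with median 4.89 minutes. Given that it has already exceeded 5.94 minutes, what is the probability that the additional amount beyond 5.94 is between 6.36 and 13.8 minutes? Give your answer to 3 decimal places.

0.265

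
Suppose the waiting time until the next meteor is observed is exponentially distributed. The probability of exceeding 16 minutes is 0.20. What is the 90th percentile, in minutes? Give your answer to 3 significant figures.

22.9

e^(−λ·16) = 0.20 ⇒ λ = −ln(0.20)/16 = 0.10059.
90th percentile: 1 − e^(−λt) = 0.9, t = −ln(0.1)/λ = 22.8908 minutes.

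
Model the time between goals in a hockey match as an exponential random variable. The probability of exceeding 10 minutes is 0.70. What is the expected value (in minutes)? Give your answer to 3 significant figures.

e^(−λ·10) = 0.70 ⇒ λ = −ln(0.70)/10 = 0.0356675.
Mean = 1/λ = 28.0367 minutes.

28.0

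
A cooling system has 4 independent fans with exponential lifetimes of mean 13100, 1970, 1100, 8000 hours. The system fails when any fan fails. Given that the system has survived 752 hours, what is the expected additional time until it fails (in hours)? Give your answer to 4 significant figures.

618.0

First-failure rate Σλ = 1/13100 + 1/1970 + 1/1100 + 1/8000 = 0.00161804.
By memorylessness the expected residual is 1/Σλ = 618.031 hours, regardless of the 752 already elapsed.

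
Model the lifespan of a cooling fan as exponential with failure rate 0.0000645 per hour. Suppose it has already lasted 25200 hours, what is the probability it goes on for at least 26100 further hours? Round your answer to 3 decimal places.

0.186

P(X > s+t | X > s) = e^(−λ(s+t))/e^(−λs) = e^(−λt), independent of s = 25200.
P(X > 26100) = e^(−1.6834) ≈ 0.186.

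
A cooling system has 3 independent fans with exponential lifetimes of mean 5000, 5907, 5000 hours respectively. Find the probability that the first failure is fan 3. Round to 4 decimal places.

0.3513

Rates: λ_i = 1/mean_i → 0.0002, 0.000169291, 0.0002; Σλ = 0.000569291.
P(fan 3 first) = λ_3/Σλ = 0.0002/0.000569291 ≈ 0.3513.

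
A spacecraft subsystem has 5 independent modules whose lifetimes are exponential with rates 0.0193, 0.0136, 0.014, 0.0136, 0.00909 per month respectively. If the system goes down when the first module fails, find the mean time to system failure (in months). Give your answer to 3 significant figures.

The time to first failure is exponential with rate Σλ = 0.0193 + 0.0136 + 0.014 + 0.0136 + 0.00909 = 0.06959.
E[min] = 1/Σλ = 1/0.06959 = 14.3699 months.

14.4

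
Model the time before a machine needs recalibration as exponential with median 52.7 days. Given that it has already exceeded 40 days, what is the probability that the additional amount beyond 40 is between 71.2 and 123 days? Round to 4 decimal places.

0.1937

For an exponential, median = ln(2)/λ, so λ = ln 2 / 52.7 = 0.0131527 per day.
Memoryless: the residual past 40 is again Exp(λ).
P(71.2 < residual < 123) = e^(−λ·71.2) − e^(−λ·123) = 0.39201 − 0.19834 ≈ 0.1937.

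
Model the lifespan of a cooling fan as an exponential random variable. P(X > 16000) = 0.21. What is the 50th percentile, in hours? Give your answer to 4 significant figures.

7106

e^(−λ·16000) = 0.21 ⇒ λ = −ln(0.21)/16000 = 0.0000975405.
50th percentile: 1 − e^(−λt) = 0.5, t = −ln(0.5)/λ = 7106.25 hours.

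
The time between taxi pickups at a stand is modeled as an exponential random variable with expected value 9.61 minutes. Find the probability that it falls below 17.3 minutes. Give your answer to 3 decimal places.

The rate is λ = 1/9.61 = 0.104058 per minute.
P(X ≤ 17.3) = 1 − e^(−λ·17.3) = 1 − e^(−1.8002) ≈ 0.835.

0.835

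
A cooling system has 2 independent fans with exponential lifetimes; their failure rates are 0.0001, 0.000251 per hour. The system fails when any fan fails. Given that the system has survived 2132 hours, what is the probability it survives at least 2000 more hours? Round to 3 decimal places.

Time to first failure ~ Exp(Σλ) with Σλ = 0.000351.
By memorylessness, P(T > 2132+2000 | T > 2132) = P(T > 2000) = e^(−0.000351·2000) ≈ 0.496.

0.496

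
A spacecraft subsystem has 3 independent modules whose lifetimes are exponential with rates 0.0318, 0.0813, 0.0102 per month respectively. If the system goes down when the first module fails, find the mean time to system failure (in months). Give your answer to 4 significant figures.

8.110

The time to first failure is exponential with rate Σλ = 0.0318 + 0.0813 + 0.0102 = 0.1233.
E[min] = 1/Σλ = 1/0.1233 = 8.1103 months.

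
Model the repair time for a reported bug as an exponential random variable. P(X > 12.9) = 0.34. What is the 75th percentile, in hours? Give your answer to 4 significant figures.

e^(−λ·12.9) = 0.34 ⇒ λ = −ln(0.34)/12.9 = 0.0836287.
75th percentile: 1 − e^(−λt) = 0.75, t = −ln(0.25)/λ = 16.5768 hours.

16.58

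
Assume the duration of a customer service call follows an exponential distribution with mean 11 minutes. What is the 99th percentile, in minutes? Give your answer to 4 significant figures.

50.66

The rate is λ = 1/11 = 0.0909091 per minute.
Set 1 − e^(−λt) = 0.99, so t = −ln(0.01)/λ = 4.6052/0.0909091 ≈ 50.6569 minutes.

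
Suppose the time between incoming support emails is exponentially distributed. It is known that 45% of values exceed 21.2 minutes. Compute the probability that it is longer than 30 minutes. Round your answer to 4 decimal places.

0.3230

e^(−λ·21.2) = 0.45 ⇒ λ = −ln(0.45)/21.2 = 0.0376655.
P(X > 30) = e^(−0.0376655·30) = e^(−1.13) ≈ 0.3230.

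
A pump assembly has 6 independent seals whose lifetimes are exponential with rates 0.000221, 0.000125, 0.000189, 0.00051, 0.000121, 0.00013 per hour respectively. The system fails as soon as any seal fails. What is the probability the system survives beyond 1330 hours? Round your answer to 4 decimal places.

0.1784

The time to first failure is exponential with rate Σλ = 0.000221 + 0.000125 + 0.000189 + 0.00051 + 0.000121 + 0.00013 = 0.001296.
P(min > 1330) = e^(−0.001296·1330) = e^(−1.7237) ≈ 0.1784.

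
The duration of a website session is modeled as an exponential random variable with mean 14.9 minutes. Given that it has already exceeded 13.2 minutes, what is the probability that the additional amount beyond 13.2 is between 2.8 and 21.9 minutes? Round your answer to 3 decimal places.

The rate is λ = 1/14.9 = 0.0671141 per minute.
Memoryless: the residual past 13.2 is again Exp(λ).
P(2.8 < residual < 21.9) = e^(−λ·2.8) − e^(−λ·21.9) = 0.82868 − 0.22997 ≈ 0.599.

0.599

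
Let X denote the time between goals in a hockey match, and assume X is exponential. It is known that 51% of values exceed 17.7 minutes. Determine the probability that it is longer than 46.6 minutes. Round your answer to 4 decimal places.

e^(−λ·17.7) = 0.51 ⇒ λ = −ln(0.51)/17.7 = 0.0380421.
P(X > 46.6) = e^(−0.0380421·46.6) = e^(−1.7728) ≈ 0.1699.

0.1699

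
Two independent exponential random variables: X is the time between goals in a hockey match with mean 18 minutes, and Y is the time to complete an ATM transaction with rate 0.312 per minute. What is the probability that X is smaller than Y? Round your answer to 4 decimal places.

λ_1 = 1/18 = 0.0555556, λ_2 = 0.312.
For independent exponentials, P(X < Y) = λ_1/(λ_1+λ_2) = 0.0555556/0.367556 ≈ 0.1511.

0.1511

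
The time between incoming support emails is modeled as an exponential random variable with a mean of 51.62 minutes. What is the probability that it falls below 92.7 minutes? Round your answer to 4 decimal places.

The rate is λ = 1/51.62 = 0.0193723 per minute.
P(X ≤ 92.7) = 1 − e^(−λ·92.7) = 1 − e^(−1.7958) ≈ 0.8340.

0.8340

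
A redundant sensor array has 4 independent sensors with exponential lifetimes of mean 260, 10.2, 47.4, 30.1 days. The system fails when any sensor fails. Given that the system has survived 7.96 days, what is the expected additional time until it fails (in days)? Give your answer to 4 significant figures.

First-failure rate Σλ = 1/260 + 1/10.2 + 1/47.4 + 1/30.1 = 0.156205.
By memorylessness the expected residual is 1/Σλ = 6.40184 days, regardless of the 7.96 already elapsed.

6.402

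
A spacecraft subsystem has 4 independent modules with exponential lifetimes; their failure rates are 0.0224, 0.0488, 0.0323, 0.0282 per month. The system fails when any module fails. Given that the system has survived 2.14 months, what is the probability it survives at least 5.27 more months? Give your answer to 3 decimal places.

0.500

Time to first failure ~ Exp(Σλ) with Σλ = 0.1317.
By memorylessness, P(T > 2.14+5.27 | T > 2.14) = P(T > 5.27) = e^(−0.1317·5.27) ≈ 0.500.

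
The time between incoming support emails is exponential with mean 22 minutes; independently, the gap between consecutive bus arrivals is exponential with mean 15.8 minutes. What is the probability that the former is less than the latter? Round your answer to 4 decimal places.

0.4180

λ_1 = 1/22 = 0.0454545, λ_2 = 1/15.8 = 0.0632911.
For independent exponentials, P(the former < the latter) = λ_1/(λ_1+λ_2) = 0.0454545/0.108746 ≈ 0.4180.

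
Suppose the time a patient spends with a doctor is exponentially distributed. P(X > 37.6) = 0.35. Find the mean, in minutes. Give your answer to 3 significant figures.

35.8

e^(−λ·37.6) = 0.35 ⇒ λ = −ln(0.35)/37.6 = 0.0279208.
Mean = 1/λ = 35.8156 minutes.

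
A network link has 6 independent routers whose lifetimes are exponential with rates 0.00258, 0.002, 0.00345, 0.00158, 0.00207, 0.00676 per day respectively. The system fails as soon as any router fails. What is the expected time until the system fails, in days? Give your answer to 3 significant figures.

54.2

The time to first failure is exponential with rate Σλ = 0.00258 + 0.002 + 0.00345 + 0.00158 + 0.00207 + 0.00676 = 0.01844.
E[min] = 1/Σλ = 1/0.01844 = 54.2299 days.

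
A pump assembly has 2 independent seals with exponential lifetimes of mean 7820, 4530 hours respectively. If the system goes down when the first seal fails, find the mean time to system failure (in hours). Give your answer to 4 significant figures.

2868

The first failure time is exponential with rate Σλ_i = 1/7820 + 1/4530 = 0.000348628 per hour.
E[min] = 1/Σλ = 1/0.000348628 = 2868.39 hours.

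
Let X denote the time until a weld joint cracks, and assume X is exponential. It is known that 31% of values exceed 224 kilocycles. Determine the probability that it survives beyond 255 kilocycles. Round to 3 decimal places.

e^(−λ·224) = 0.31 ⇒ λ = −ln(0.31)/224 = 0.0052285.
P(X > 255) = e^(−0.0052285·255) = e^(−1.3333) ≈ 0.264.

0.264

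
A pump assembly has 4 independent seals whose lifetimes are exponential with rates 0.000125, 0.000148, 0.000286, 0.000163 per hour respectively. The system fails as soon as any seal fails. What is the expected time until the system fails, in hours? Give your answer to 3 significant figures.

The time to first failure is exponential with rate Σλ = 0.000125 + 0.000148 + 0.000286 + 0.000163 = 0.000722.
E[min] = 1/Σλ = 1/0.000722 = 1385.04 hours.

1390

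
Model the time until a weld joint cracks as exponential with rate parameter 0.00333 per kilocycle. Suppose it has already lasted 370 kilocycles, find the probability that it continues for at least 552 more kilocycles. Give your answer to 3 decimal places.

0.159

By the memoryless property, P(X > 370+552 | X > 370) = P(X > 552).
P(X > 552) = e^(−1.8382) ≈ 0.159.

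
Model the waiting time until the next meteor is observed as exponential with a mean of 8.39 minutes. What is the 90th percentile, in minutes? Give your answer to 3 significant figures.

The rate is λ = 1/8.39 = 0.11919 per minute.
Set 1 − e^(−λt) = 0.9, so t = −ln(0.1)/λ = 2.3026/0.11919 ≈ 19.3187 minutes.

19.3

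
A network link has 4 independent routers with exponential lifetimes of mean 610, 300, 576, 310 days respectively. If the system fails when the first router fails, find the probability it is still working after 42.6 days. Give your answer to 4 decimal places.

The first failure time is exponential with rate Σλ_i = 1/610 + 1/300 + 1/576 + 1/310 = 0.0099346 per day.
P(min > 42.6) = e^(−0.0099346·42.6) = e^(−0.42321) ≈ 0.6549.

0.6549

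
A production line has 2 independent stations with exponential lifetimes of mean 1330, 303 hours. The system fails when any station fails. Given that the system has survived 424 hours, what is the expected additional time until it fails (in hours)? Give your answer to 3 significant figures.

247

First-failure rate Σλ = 1/1330 + 1/303 = 0.00405221.
By memorylessness the expected residual is 1/Σλ = 246.779 hours, regardless of the 424 already elapsed.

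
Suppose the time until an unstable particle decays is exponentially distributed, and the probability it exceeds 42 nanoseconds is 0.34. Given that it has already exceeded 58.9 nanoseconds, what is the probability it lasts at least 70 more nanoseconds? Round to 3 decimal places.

0.166

From e^(−λ·42) = 0.34, λ = −ln(0.34)/42 = 0.0256859.
Memoryless: P(X > 58.9+70 | X > 58.9) = P(X > 70) = e^(−0.0256859·70) ≈ 0.166.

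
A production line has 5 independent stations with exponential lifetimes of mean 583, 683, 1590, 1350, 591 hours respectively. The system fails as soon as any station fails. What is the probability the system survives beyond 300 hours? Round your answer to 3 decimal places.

The first failure time is exponential with rate Σλ_i = 1/583 + 1/683 + 1/1590 + 1/1350 + 1/591 = 0.00624111 per hour.
P(min > 300) = e^(−0.00624111·300) = e^(−1.8723) ≈ 0.154.

0.154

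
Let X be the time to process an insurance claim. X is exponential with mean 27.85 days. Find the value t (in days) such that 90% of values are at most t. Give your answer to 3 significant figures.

64.1

The rate is λ = 1/27.85 = 0.0359066 per day.
Set 1 − e^(−λt) = 0.9, so t = −ln(0.1)/λ = 2.3026/0.0359066 ≈ 64.127 days.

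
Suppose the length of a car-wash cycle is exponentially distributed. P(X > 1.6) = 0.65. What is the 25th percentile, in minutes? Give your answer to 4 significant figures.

1.068

e^(−λ·1.6) = 0.65 ⇒ λ = −ln(0.65)/1.6 = 0.269239.
25th percentile: 1 − e^(−λt) = 0.25, t = −ln(0.75)/λ = 1.0685 minutes.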